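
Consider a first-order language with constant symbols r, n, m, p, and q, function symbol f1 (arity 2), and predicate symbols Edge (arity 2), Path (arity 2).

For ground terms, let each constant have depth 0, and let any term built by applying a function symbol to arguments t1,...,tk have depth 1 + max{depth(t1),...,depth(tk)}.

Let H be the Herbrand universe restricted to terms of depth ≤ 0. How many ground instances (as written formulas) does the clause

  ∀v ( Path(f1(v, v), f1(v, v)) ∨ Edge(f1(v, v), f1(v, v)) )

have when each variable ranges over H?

5

Ground terms of depth ≤ 0:
  If N_k denotes the number of depth-≤k ground terms, the 5 constants give N_0 = 5, and each function symbol of arity r contributes N_{k-1}^r new terms at level k: N_k = 5 + N_{k-1}^2.
  N_0 = 5
  Explicitly: r, n, m, p, q.
So there are 5 ground terms available for substitution.
The body mentions the single quantified variable v; since ground terms form a free algebra, no two substitutions collapse to the same formula.
Number of ground instances = 5.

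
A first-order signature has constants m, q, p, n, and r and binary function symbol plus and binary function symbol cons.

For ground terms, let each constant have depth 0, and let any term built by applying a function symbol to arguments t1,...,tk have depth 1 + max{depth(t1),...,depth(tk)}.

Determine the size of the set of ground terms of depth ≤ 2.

6055

Write N_k for the number of ground terms of depth ≤ k. A term of depth ≤ k is either a constant or a function symbol applied to arguments of depth ≤ k−1, so N_k = 5 + N_{k-1}^2 + N_{k-1}^2.
N_0 = 5
N_1 = 5 + 5^2 + 5^2 = 55
N_2 = 5 + 55^2 + 55^2 = 6055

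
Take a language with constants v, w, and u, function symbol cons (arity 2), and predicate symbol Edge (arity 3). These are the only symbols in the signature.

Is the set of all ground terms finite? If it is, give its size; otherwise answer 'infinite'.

The signature has at least one function symbol (cons, arity 2) and at least one constant (v).
Iterating cons gives infinitely many distinct ground terms: v, cons(v, v), cons(cons(v, v), cons(v, v)), ...
So the Herbrand universe is infinite.

infinite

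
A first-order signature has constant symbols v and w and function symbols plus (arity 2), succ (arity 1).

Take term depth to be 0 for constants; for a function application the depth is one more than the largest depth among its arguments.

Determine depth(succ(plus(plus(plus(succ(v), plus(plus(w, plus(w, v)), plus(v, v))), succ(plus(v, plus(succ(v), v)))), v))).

7

depth(succ(v)) = 1 + depth(v) = 1 + 0 = 1
depth(plus(w, v)) = 1 + max(0, 0) = 1
depth(plus(w, plus(w, v))) = 1 + max(0, 1) = 2
depth(plus(v, v)) = 1 + max(0, 0) = 1
depth(plus(plus(w, plus(w, v)), plus(v, v))) = 1 + max(2, 1) = 3
depth(plus(succ(v), plus(plus(w, plus(w, v)), plus(v, v)))) = 1 + max(1, 3) = 4
depth(plus(succ(v), v)) = 1 + max(1, 0) = 2
depth(plus(v, plus(succ(v), v))) = 1 + max(0, 2) = 3
depth(succ(plus(v, plus(succ(v), v)))) = 1 + depth(plus(v, plus(succ(v), v))) = 1 + 3 = 4
depth(plus(plus(succ(v), plus(plus(w, plus(w, v)), plus(v, v))), succ(plus(v, plus(succ(v), v))))) = 1 + max(4, 4) = 5
depth(plus(plus(plus(succ(v), plus(plus(w, plus(w, v)), plus(v, v))), succ(plus(v, plus(succ(v), v)))), v)) = 1 + max(5, 0) = 6
depth(succ(plus(plus(plus(succ(v), plus(plus(w, plus(w, v)), plus(v, v))), succ(plus(v, plus(succ(v), v)))), v))) = 1 + depth(plus(plus(plus(succ(v), plus(plus(w, plus(w, v)), plus(v, v))), succ(plus(v, plus(succ(v), v)))), v)) = 1 + 6 = 7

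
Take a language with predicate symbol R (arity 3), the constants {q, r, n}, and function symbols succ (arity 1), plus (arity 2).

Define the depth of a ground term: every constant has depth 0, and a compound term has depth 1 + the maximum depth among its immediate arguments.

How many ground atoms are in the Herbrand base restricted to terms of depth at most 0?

27

First count ground terms of depth ≤ 0.
Let N_k count ground terms of depth at most k. Each non-constant term of depth ≤ k is some function symbol applied to depth-≤(k−1) arguments, giving N_k = 3 + N_{k-1} + N_{k-1}^2.
N_0 = 3
So |H| = 3.
A ground atom is a predicate applied to a tuple of terms from H, so the count is the sum over predicates of |H|^arity:
  R: 3^3 = 27
Total ground atoms: 27.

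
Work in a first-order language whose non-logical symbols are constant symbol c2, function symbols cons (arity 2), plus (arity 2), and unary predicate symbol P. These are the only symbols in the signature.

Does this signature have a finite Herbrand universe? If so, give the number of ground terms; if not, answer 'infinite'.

infinite

The signature has at least one function symbol (cons, arity 2) and at least one constant (c2).
Iterating cons gives infinitely many distinct ground terms: c2, cons(c2, c2), cons(cons(c2, c2), cons(c2, c2)), ...
So the Herbrand universe is infinite.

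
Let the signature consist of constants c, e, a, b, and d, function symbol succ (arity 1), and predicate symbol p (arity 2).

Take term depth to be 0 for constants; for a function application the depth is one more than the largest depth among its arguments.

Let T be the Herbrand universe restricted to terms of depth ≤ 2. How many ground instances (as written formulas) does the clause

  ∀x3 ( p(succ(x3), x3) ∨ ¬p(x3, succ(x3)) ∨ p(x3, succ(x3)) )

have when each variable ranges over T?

Ground terms of depth ≤ 2:
  Write N_k for the number of ground terms of depth ≤ k. A term of depth ≤ k is either a constant or a function symbol applied to arguments of depth ≤ k−1, so N_k = 5 + N_{k-1}.
  N_0 = 5
  N_1 = 5 + 5 = 10
  N_2 = 5 + 10 = 15
So there are 15 ground terms available for substitution.
The body mentions the single quantified variable x3; since ground terms form a free algebra, no two substitutions collapse to the same formula.
Number of ground instances = 15.

15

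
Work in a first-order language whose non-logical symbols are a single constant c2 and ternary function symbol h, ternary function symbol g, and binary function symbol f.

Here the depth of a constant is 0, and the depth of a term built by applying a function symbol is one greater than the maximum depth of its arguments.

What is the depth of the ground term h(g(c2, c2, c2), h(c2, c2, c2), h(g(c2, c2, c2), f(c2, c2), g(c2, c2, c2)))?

depth(g(c2, c2, c2)) = 1 + max(0, 0, 0) = 1
depth(h(c2, c2, c2)) = 1 + max(0, 0, 0) = 1
depth(f(c2, c2)) = 1 + max(0, 0) = 1
depth(h(g(c2, c2, c2), f(c2, c2), g(c2, c2, c2))) = 1 + max(1, 1, 1) = 2
depth(h(g(c2, c2, c2), h(c2, c2, c2), h(g(c2, c2, c2), f(c2, c2), g(c2, c2, c2)))) = 1 + max(1, 1, 2) = 3

3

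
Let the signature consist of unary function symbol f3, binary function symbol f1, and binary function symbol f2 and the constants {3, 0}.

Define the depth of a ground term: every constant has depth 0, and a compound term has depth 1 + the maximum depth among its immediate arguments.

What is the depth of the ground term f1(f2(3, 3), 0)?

depth(f2(3, 3)) = 1 + max(0, 0) = 1
depth(f1(f2(3, 3), 0)) = 1 + max(1, 0) = 2

2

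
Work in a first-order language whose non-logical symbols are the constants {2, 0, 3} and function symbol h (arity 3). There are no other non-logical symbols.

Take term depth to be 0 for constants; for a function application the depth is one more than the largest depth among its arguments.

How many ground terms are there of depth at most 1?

30

Let N_k count ground terms of depth at most k. Each non-constant term of depth ≤ k is some function symbol applied to depth-≤(k−1) arguments, giving N_k = 3 + N_{k-1}^3.
N_0 = 3
N_1 = 3 + 3^3 = 30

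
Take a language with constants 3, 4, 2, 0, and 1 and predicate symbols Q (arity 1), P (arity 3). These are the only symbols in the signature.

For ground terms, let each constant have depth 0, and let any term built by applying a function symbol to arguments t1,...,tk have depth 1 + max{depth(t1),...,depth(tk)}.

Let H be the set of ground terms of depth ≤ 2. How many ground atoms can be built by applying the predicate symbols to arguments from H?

130

First count ground terms of depth ≤ 2.
With no function symbols every ground term is a constant, so there are exactly 5 ground terms at every depth bound.
N_0 = 5
N_1 = 5
N_2 = 5
So |H| = 5.
Ground atoms are formed by filling each argument slot of a predicate with a term from H, so an r-ary predicate gives |H|^r atoms:
  Q: 5;  P: 5^3 = 125
Total ground atoms: 5 + 125 = 130.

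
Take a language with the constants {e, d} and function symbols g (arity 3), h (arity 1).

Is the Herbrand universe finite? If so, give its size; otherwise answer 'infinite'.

infinite

The signature has at least one function symbol (g, arity 3) and at least one constant (e).
Iterating g gives infinitely many distinct ground terms: e, g(e, e, e), g(g(e, e, e), g(e, e, e), g(e, e, e)), ...
So the Herbrand universe is infinite.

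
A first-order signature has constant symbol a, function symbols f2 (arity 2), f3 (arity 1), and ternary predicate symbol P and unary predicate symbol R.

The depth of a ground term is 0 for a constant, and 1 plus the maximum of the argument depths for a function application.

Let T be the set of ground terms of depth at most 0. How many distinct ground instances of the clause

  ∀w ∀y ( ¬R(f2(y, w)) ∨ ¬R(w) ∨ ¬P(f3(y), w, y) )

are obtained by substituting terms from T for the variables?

1

Ground terms of depth ≤ 0:
  Let N_k count ground terms of depth at most k. Each non-constant term of depth ≤ k is some function symbol applied to depth-≤(k−1) arguments, giving N_k = 1 + N_{k-1}^2 + N_{k-1}.
  N_0 = 1
So there is exactly 1 ground term available for substitution.
Each of w, y ranges independently over the available ground terms, and distinct assignments produce distinct instances.
Number of ground instances = 1^2 = 1.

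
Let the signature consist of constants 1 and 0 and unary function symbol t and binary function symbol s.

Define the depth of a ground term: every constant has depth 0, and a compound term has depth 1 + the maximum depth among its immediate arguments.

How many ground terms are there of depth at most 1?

Count level by level. With function symbols t/1, s/2, the terms of depth ≤ k are the 2 constants together with each function applied to depth-≤(k−1) tuples, so N_k = 2 + N_{k-1} + N_{k-1}^2.
N_0 = 2
N_1 = 2 + 2 + 2^2 = 8
Explicitly: 1, 0, t(1), t(0), s(1, 1), s(1, 0), s(0, 1), s(0, 0).

8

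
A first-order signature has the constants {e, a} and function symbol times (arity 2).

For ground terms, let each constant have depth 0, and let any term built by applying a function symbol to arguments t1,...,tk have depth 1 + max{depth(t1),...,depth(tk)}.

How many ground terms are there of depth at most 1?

6

Write N_k for the number of ground terms of depth ≤ k. A term of depth ≤ k is either a constant or a function symbol applied to arguments of depth ≤ k−1, so N_k = 2 + N_{k-1}^2.
N_0 = 2
N_1 = 2 + 2^2 = 6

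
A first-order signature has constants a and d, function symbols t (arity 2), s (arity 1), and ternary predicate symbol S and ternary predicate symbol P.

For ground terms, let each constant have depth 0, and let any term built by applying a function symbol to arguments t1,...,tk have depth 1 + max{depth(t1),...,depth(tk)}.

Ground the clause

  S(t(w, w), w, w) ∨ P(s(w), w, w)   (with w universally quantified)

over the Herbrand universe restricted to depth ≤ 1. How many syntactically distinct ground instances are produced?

8

Ground terms of depth ≤ 1:
  Let N_k count ground terms of depth at most k. Each non-constant term of depth ≤ k is some function symbol applied to depth-≤(k−1) arguments, giving N_k = 2 + N_{k-1}^2 + N_{k-1}.
  N_0 = 2
  N_1 = 2 + 2^2 + 2 = 8
  Explicitly: a, d, t(a, a), t(a, d), t(d, a), t(d, d), s(a), s(d).
So there are 8 ground terms available for substitution.
The body mentions the single quantified variable w; since ground terms form a free algebra, no two substitutions collapse to the same formula.
Number of ground instances = 8.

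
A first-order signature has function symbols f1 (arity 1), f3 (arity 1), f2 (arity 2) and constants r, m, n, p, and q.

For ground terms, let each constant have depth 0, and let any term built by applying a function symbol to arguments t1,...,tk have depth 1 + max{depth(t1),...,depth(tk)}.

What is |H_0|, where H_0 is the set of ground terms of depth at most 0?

5

Count level by level. With function symbols f1/1, f3/1, f2/2, the terms of depth ≤ k are the 5 constants together with each function applied to depth-≤(k−1) tuples, so N_k = 5 + N_{k-1} + N_{k-1} + N_{k-1}^2.
N_0 = 5
Explicitly: r, m, n, p, q.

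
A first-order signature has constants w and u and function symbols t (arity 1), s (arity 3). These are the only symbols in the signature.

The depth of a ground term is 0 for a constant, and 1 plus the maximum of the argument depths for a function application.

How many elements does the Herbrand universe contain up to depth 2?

1742

Count level by level. With function symbols t/1, s/3, the terms of depth ≤ k are the 2 constants together with each function applied to depth-≤(k−1) tuples, so N_k = 2 + N_{k-1} + N_{k-1}^3.
N_0 = 2
N_1 = 2 + 2 + 2^3 = 12
N_2 = 2 + 12 + 12^3 = 1742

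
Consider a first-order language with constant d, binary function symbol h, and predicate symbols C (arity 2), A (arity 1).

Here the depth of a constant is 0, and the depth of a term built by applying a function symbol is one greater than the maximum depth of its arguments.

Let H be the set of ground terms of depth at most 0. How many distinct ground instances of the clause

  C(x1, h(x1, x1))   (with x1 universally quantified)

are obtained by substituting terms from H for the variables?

1

Ground terms of depth ≤ 0:
  Let N_k = |{terms of depth ≤ k}|. Then N_0 = 1 and N_k = 1 + N_{k-1}^2 for k ≥ 1 (one summand per function symbol, arity giving the exponent).
  N_0 = 1
  Explicitly: d.
So there is exactly 1 ground term available for substitution.
The clause has 1 distinct variable (x1), which appears in the body. In the free term algebra distinct substitutions yield syntactically distinct ground instances.
Number of ground instances = 1.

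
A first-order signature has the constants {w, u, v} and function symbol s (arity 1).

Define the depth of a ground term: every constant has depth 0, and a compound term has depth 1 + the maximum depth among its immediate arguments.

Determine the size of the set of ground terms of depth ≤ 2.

9

Let N_k count ground terms of depth at most k. Each non-constant term of depth ≤ k is some function symbol applied to depth-≤(k−1) arguments, giving N_k = 3 + N_{k-1}.
N_0 = 3
N_1 = 3 + 3 = 6
N_2 = 3 + 6 = 9
Explicitly: w, u, v, s(w), s(u), s(v), s(s(w)), s(s(u)), s(s(v)).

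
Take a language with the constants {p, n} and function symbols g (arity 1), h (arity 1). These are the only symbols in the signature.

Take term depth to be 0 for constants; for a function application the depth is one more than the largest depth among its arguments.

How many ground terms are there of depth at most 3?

If N_k denotes the number of depth-≤k ground terms, the 2 constants give N_0 = 2, and each function symbol of arity r contributes N_{k-1}^r new terms at level k: N_k = 2 + N_{k-1} + N_{k-1}.
N_0 = 2
N_1 = 2 + 2 + 2 = 6
N_2 = 2 + 6 + 6 = 14
N_3 = 2 + 14 + 14 = 30

30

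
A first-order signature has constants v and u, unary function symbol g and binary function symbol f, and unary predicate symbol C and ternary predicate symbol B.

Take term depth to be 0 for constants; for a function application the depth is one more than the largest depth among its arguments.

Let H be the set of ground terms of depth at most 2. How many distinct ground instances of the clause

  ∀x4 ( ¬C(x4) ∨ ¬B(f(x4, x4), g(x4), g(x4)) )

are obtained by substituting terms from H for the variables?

74

Ground terms of depth ≤ 2:
  Let N_k count ground terms of depth at most k. Each non-constant term of depth ≤ k is some function symbol applied to depth-≤(k−1) arguments, giving N_k = 2 + N_{k-1} + N_{k-1}^2.
  N_0 = 2
  N_1 = 2 + 2 + 2^2 = 8
  N_2 = 2 + 8 + 8^2 = 74
So there are 74 ground terms available for substitution.
The body mentions the single quantified variable x4; since ground terms form a free algebra, no two substitutions collapse to the same formula.
Number of ground instances = 74.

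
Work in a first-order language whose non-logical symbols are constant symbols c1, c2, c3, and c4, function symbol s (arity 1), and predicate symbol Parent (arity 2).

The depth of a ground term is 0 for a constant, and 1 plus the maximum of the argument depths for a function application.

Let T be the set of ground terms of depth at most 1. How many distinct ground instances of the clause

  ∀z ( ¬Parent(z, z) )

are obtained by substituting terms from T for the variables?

Ground terms of depth ≤ 1:
  Let N_k count ground terms of depth at most k. Each non-constant term of depth ≤ k is some function symbol applied to depth-≤(k−1) arguments, giving N_k = 4 + N_{k-1}.
  N_0 = 4
  N_1 = 4 + 4 = 8
So there are 8 ground terms available for substitution.
The variable z ranges independently over the available ground terms, and distinct assignments produce distinct instances.
Number of ground instances = 8.

8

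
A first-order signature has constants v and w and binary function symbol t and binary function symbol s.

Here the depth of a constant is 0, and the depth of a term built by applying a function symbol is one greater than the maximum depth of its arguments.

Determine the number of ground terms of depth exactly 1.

Let N_k = |{terms of depth ≤ k}|. Then N_0 = 2 and N_k = 2 + N_{k-1}^2 + N_{k-1}^2 for k ≥ 1 (one summand per function symbol, arity giving the exponent).
N_0 = 2
N_1 = 2 + 2^2 + 2^2 = 10
Terms of depth exactly 1: N_1 − N_0 = 10 − 2 = 8.

8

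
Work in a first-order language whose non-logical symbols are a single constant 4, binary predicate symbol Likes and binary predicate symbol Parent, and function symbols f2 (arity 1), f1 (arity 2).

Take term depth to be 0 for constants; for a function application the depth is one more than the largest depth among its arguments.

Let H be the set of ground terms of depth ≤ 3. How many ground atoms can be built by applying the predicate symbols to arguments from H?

First count ground terms of depth ≤ 3.
Count level by level. With function symbols f2/1, f1/2, the terms of depth ≤ k are the 1 constant together with each function applied to depth-≤(k−1) tuples, so N_k = 1 + N_{k-1} + N_{k-1}^2.
N_0 = 1
N_1 = 1 + 1 + 1^2 = 3
N_2 = 1 + 3 + 3^2 = 13
N_3 = 1 + 13 + 13^2 = 183
So |H| = 183.
Each predicate of arity r yields |H|^r ground atoms (one per choice of an r-tuple from H):
  Likes: 183^2 = 33489;  Parent: 183^2 = 33489
Total ground atoms: 33489 + 33489 = 66978.

66978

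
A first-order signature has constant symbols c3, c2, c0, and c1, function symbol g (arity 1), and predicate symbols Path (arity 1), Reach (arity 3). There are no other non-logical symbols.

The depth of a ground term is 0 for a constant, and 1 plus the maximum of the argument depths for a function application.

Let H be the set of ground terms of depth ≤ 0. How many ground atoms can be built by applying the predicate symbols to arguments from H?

First count ground terms of depth ≤ 0.
Let N_k = |{terms of depth ≤ k}|. Then N_0 = 4 and N_k = 4 + N_{k-1} for k ≥ 1 (one summand per function symbol, arity giving the exponent).
N_0 = 4
So |H| = 4.
For each predicate symbol, the number of ground atoms is |H| raised to its arity; summing:
  Path: 4;  Reach: 4^3 = 64
Total ground atoms: 4 + 64 = 68.

68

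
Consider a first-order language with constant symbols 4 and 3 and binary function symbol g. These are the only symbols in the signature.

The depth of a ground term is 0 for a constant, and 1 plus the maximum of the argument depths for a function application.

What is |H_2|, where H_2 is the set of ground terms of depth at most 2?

38

Let N_k count ground terms of depth at most k. Each non-constant term of depth ≤ k is some function symbol applied to depth-≤(k−1) arguments, giving N_k = 2 + N_{k-1}^2.
N_0 = 2
N_1 = 2 + 2^2 = 6
N_2 = 2 + 6^2 = 38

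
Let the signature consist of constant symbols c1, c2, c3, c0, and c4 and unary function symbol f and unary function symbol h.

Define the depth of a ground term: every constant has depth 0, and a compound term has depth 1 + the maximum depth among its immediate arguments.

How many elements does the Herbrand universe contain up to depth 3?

Count level by level. With function symbols f/1, h/1, the terms of depth ≤ k are the 5 constants together with each function applied to depth-≤(k−1) tuples, so N_k = 5 + N_{k-1} + N_{k-1}.
N_0 = 5
N_1 = 5 + 5 + 5 = 15
N_2 = 5 + 15 + 15 = 35
N_3 = 5 + 35 + 35 = 75

75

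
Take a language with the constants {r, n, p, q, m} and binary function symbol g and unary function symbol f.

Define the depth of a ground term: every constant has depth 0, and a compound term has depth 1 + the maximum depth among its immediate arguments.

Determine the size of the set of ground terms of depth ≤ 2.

Let N_k count ground terms of depth at most k. Each non-constant term of depth ≤ k is some function symbol applied to depth-≤(k−1) arguments, giving N_k = 5 + N_{k-1}^2 + N_{k-1}.
N_0 = 5
N_1 = 5 + 5^2 + 5 = 35
N_2 = 5 + 35^2 + 35 = 1265

1265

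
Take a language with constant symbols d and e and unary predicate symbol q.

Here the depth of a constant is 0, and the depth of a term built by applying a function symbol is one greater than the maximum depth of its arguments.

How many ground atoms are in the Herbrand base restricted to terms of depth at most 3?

2

First count ground terms of depth ≤ 3.
With no function symbols every ground term is a constant, so there are exactly 2 ground terms at every depth bound.
N_0 = 2
N_1 = 2
N_2 = 2
N_3 = 2
So |H| = 2.
For each predicate symbol, the number of ground atoms is |H| raised to its arity; summing:
  q: 2
Total ground atoms: 2.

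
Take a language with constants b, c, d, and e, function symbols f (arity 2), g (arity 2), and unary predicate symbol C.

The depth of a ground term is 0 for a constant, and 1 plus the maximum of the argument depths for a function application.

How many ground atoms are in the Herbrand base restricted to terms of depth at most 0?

First count ground terms of depth ≤ 0.
If N_k denotes the number of depth-≤k ground terms, the 4 constants give N_0 = 4, and each function symbol of arity r contributes N_{k-1}^r new terms at level k: N_k = 4 + N_{k-1}^2 + N_{k-1}^2.
N_0 = 4
Explicitly: b, c, d, e.
So |H| = 4.
Ground atoms are formed by filling each argument slot of a predicate with a term from H, so an r-ary predicate gives |H|^r atoms:
  C: 4
Total ground atoms: 4.

4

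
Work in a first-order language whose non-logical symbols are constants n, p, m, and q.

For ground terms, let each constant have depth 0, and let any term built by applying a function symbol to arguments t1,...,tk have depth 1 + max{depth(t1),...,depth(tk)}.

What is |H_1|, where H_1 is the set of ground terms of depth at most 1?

With no function symbols every ground term is a constant, so there are exactly 4 ground terms at every depth bound.
N_0 = 4
N_1 = 4
Explicitly: n, p, m, q.

4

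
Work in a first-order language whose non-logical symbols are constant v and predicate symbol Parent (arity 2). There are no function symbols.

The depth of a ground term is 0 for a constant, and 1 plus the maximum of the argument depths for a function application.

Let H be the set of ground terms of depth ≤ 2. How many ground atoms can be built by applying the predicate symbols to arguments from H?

1

First count ground terms of depth ≤ 2.
With no function symbols every ground term is a constant, so there is exactly 1 ground term at every depth bound.
N_0 = 1
N_1 = 1
N_2 = 1
Explicitly: v.
So |H| = 1.
A ground atom is a predicate applied to a tuple of terms from H, so the count is the sum over predicates of |H|^arity:
  Parent: 1^2 = 1
Total ground atoms: 1.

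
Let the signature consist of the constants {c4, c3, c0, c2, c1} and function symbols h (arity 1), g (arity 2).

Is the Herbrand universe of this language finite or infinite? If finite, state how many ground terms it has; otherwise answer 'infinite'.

infinite

The signature has at least one function symbol (h, arity 1) and at least one constant (c4).
Iterating h gives infinitely many distinct ground terms: c4, h(c4), h(h(c4)), ...
So the Herbrand universe is infinite.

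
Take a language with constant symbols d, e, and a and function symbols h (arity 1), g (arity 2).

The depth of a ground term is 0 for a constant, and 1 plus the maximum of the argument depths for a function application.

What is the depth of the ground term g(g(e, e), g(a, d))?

2

depth(g(e, e)) = 1 + max(0, 0) = 1
depth(g(a, d)) = 1 + max(0, 0) = 1
depth(g(g(e, e), g(a, d))) = 1 + max(1, 1) = 2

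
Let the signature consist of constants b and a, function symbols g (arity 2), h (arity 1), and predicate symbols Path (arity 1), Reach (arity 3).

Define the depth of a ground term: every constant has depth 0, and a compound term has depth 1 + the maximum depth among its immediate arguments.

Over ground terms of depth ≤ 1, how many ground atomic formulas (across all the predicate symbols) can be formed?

520

First count ground terms of depth ≤ 1.
Let N_k count ground terms of depth at most k. Each non-constant term of depth ≤ k is some function symbol applied to depth-≤(k−1) arguments, giving N_k = 2 + N_{k-1}^2 + N_{k-1}.
N_0 = 2
N_1 = 2 + 2^2 + 2 = 8
So |H| = 8.
A ground atom is a predicate applied to a tuple of terms from H, so the count is the sum over predicates of |H|^arity:
  Path: 8;  Reach: 8^3 = 512
Total ground atoms: 8 + 512 = 520.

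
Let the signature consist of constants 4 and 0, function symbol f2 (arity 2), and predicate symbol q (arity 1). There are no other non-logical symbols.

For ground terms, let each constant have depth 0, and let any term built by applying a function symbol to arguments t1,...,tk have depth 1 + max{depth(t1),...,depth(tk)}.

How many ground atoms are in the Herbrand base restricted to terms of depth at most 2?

First count ground terms of depth ≤ 2.
Let N_k = |{terms of depth ≤ k}|. Then N_0 = 2 and N_k = 2 + N_{k-1}^2 for k ≥ 1 (one summand per function symbol, arity giving the exponent).
N_0 = 2
N_1 = 2 + 2^2 = 6
N_2 = 2 + 6^2 = 38
So |H| = 38.
Each predicate of arity r yields |H|^r ground atoms (one per choice of an r-tuple from H):
  q: 38
Total ground atoms: 38.

38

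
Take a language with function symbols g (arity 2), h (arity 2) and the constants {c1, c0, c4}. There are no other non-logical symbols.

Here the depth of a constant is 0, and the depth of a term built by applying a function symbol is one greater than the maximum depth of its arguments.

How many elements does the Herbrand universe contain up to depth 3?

Write N_k for the number of ground terms of depth ≤ k. A term of depth ≤ k is either a constant or a function symbol applied to arguments of depth ≤ k−1, so N_k = 3 + N_{k-1}^2 + N_{k-1}^2.
N_0 = 3
N_1 = 3 + 3^2 + 3^2 = 21
N_2 = 3 + 21^2 + 21^2 = 885
N_3 = 3 + 885^2 + 885^2 = 1566453

1566453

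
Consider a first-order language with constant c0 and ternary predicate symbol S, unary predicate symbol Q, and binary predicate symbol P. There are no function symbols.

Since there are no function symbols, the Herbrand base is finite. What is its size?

3

With no function symbols, the Herbrand universe is just the 1 constant.
Ground atoms per predicate: S: 1^3 = 1, Q: 1, P: 1^2 = 1.
Herbrand base size = 1 + 1 + 1 = 3.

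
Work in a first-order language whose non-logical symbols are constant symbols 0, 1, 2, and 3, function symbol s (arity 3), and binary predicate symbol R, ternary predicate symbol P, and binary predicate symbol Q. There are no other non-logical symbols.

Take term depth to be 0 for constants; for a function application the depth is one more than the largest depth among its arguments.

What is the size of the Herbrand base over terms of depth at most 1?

First count ground terms of depth ≤ 1.
Count level by level. With function symbols s/3, the terms of depth ≤ k are the 4 constants together with each function applied to depth-≤(k−1) tuples, so N_k = 4 + N_{k-1}^3.
N_0 = 4
N_1 = 4 + 4^3 = 68
So |H| = 68.
A ground atom is a predicate applied to a tuple of terms from H, so the count is the sum over predicates of |H|^arity:
  R: 68^2 = 4624;  P: 68^3 = 314432;  Q: 68^2 = 4624
Total ground atoms: 4624 + 314432 + 4624 = 323680.

323680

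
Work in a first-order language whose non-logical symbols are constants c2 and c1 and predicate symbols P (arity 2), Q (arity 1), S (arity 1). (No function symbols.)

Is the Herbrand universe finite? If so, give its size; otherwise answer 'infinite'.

There are no function symbols, so every ground term is one of the 2 constants.
The Herbrand universe is {c2, c1}, which is finite with 2 elements.

2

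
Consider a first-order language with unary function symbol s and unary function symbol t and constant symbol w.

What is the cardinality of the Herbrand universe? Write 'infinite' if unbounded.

The signature has at least one function symbol (s, arity 1) and at least one constant (w).
Iterating s gives infinitely many distinct ground terms: w, s(w), s(s(w)), ...
So the Herbrand universe is infinite.

infinite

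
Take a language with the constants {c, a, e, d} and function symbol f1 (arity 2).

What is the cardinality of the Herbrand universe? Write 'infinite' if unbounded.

infinite

The signature has at least one function symbol (f1, arity 2) and at least one constant (c).
Iterating f1 gives infinitely many distinct ground terms: c, f1(c, c), f1(f1(c, c), f1(c, c)), ...
So the Herbrand universe is infinite.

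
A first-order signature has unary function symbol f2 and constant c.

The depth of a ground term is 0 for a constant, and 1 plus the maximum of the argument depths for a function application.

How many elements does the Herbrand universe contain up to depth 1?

If N_k denotes the number of depth-≤k ground terms, the 1 constant gives N_0 = 1, and each function symbol of arity r contributes N_{k-1}^r new terms at level k: N_k = 1 + N_{k-1}.
N_0 = 1
N_1 = 1 + 1 = 2
Explicitly: c, f2(c).

2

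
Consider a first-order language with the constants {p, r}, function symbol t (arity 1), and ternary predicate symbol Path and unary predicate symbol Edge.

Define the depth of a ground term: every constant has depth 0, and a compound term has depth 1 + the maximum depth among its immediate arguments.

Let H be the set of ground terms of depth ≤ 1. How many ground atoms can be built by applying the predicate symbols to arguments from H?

First count ground terms of depth ≤ 1.
Let N_k = |{terms of depth ≤ k}|. Then N_0 = 2 and N_k = 2 + N_{k-1} for k ≥ 1 (one summand per function symbol, arity giving the exponent).
N_0 = 2
N_1 = 2 + 2 = 4
Explicitly: p, r, t(p), t(r).
So |H| = 4.
Ground atoms are formed by filling each argument slot of a predicate with a term from H, so an r-ary predicate gives |H|^r atoms:
  Path: 4^3 = 64;  Edge: 4
Total ground atoms: 64 + 4 = 68.

68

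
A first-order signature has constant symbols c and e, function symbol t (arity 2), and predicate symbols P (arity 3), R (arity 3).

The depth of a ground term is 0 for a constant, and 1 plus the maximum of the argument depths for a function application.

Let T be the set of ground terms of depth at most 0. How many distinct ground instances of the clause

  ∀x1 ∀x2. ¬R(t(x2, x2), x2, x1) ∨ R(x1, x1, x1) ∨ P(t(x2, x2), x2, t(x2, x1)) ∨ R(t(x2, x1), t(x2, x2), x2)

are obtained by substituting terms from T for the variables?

4

Ground terms of depth ≤ 0:
  Let N_k count ground terms of depth at most k. Each non-constant term of depth ≤ k is some function symbol applied to depth-≤(k−1) arguments, giving N_k = 2 + N_{k-1}^2.
  N_0 = 2
  Explicitly: c, e.
So there are 2 ground terms available for substitution.
The clause has 2 distinct variables (x1, x2), each appearing in the body. In the free term algebra distinct substitutions yield syntactically distinct ground instances.
Number of ground instances = 2^2 = 4.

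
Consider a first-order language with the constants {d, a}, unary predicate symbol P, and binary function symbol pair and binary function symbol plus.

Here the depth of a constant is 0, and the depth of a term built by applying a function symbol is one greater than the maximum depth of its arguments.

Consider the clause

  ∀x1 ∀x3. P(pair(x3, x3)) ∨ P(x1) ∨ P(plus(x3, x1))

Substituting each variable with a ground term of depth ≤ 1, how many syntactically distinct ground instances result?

100

Ground terms of depth ≤ 1:
  Write N_k for the number of ground terms of depth ≤ k. A term of depth ≤ k is either a constant or a function symbol applied to arguments of depth ≤ k−1, so N_k = 2 + N_{k-1}^2 + N_{k-1}^2.
  N_0 = 2
  N_1 = 2 + 2^2 + 2^2 = 10
So there are 10 ground terms available for substitution.
Each of x1, x3 ranges independently over the available ground terms, and distinct assignments produce distinct instances.
Number of ground instances = 10^2 = 100.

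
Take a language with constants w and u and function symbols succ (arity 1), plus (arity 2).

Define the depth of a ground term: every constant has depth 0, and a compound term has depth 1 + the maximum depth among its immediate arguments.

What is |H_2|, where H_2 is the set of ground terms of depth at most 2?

74

If N_k denotes the number of depth-≤k ground terms, the 2 constants give N_0 = 2, and each function symbol of arity r contributes N_{k-1}^r new terms at level k: N_k = 2 + N_{k-1} + N_{k-1}^2.
N_0 = 2
N_1 = 2 + 2 + 2^2 = 8
N_2 = 2 + 8 + 8^2 = 74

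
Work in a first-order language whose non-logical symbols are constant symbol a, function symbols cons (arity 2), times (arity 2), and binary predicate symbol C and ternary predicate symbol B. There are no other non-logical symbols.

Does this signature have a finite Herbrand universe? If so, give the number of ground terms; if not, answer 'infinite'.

infinite

The signature has at least one function symbol (cons, arity 2) and at least one constant (a).
Iterating cons gives infinitely many distinct ground terms: a, cons(a, a), cons(cons(a, a), cons(a, a)), ...
So the Herbrand universe is infinite.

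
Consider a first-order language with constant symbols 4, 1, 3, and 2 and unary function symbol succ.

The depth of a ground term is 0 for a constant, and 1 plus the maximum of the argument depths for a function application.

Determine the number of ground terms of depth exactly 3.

4

Let N_k count ground terms of depth at most k. Each non-constant term of depth ≤ k is some function symbol applied to depth-≤(k−1) arguments, giving N_k = 4 + N_{k-1}.
N_0 = 4
N_1 = 4 + 4 = 8
N_2 = 4 + 8 = 12
N_3 = 4 + 12 = 16
Terms of depth exactly 3: N_3 − N_2 = 16 − 12 = 4.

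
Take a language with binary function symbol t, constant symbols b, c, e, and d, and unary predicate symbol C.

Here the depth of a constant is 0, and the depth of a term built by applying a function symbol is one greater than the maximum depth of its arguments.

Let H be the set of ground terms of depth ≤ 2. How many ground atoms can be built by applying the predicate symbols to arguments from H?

First count ground terms of depth ≤ 2.
If N_k denotes the number of depth-≤k ground terms, the 4 constants give N_0 = 4, and each function symbol of arity r contributes N_{k-1}^r new terms at level k: N_k = 4 + N_{k-1}^2.
N_0 = 4
N_1 = 4 + 4^2 = 20
N_2 = 4 + 20^2 = 404
So |H| = 404.
For each predicate symbol, the number of ground atoms is |H| raised to its arity; summing:
  C: 404
Total ground atoms: 404.

404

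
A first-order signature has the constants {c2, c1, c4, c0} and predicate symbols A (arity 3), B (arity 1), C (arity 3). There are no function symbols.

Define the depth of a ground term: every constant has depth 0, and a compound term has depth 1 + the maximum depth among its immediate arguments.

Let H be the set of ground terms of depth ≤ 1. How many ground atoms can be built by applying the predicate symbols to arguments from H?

132

First count ground terms of depth ≤ 1.
With no function symbols every ground term is a constant, so there are exactly 4 ground terms at every depth bound.
N_0 = 4
N_1 = 4
Explicitly: c2, c1, c4, c0.
So |H| = 4.
For each predicate symbol, the number of ground atoms is |H| raised to its arity; summing:
  A: 4^3 = 64;  B: 4;  C: 4^3 = 64
Total ground atoms: 64 + 4 + 64 = 132.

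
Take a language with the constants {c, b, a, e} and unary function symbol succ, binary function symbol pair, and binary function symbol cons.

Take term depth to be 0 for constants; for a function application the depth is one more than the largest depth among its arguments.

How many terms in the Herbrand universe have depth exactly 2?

3204

Write N_k for the number of ground terms of depth ≤ k. A term of depth ≤ k is either a constant or a function symbol applied to arguments of depth ≤ k−1, so N_k = 4 + N_{k-1} + N_{k-1}^2 + N_{k-1}^2.
N_0 = 4
N_1 = 4 + 4 + 4^2 + 4^2 = 40
N_2 = 4 + 40 + 40^2 + 40^2 = 3244
Terms of depth exactly 2: N_2 − N_1 = 3244 − 40 = 3204.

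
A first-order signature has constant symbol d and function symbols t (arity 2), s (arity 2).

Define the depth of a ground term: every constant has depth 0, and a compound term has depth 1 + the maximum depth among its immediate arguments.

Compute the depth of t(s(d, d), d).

2

depth(s(d, d)) = 1 + max(0, 0) = 1
depth(t(s(d, d), d)) = 1 + max(1, 0) = 2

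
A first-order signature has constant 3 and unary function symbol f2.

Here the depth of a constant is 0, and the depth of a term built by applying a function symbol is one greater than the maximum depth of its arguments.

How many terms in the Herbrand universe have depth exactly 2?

If N_k denotes the number of depth-≤k ground terms, the 1 constant gives N_0 = 1, and each function symbol of arity r contributes N_{k-1}^r new terms at level k: N_k = 1 + N_{k-1}.
N_0 = 1
N_1 = 1 + 1 = 2
N_2 = 1 + 2 = 3
Terms of depth exactly 2: N_2 − N_1 = 3 − 2 = 1.

1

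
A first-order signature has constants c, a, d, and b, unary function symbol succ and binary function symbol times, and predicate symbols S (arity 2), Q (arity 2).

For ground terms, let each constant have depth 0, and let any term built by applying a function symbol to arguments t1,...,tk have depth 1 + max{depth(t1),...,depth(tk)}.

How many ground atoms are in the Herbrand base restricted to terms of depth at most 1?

1152

First count ground terms of depth ≤ 1.
Let N_k = |{terms of depth ≤ k}|. Then N_0 = 4 and N_k = 4 + N_{k-1} + N_{k-1}^2 for k ≥ 1 (one summand per function symbol, arity giving the exponent).
N_0 = 4
N_1 = 4 + 4 + 4^2 = 24
So |H| = 24.
A ground atom is a predicate applied to a tuple of terms from H, so the count is the sum over predicates of |H|^arity:
  S: 24^2 = 576;  Q: 24^2 = 576
Total ground atoms: 576 + 576 = 1152.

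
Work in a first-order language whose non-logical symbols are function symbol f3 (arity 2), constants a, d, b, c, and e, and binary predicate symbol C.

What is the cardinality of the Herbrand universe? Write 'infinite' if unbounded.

The signature has at least one function symbol (f3, arity 2) and at least one constant (a).
Iterating f3 gives infinitely many distinct ground terms: a, f3(a, a), f3(f3(a, a), f3(a, a)), ...
So the Herbrand universe is infinite.

infinite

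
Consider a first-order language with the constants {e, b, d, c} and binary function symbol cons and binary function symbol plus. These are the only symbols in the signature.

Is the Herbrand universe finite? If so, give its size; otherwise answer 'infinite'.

The signature has at least one function symbol (cons, arity 2) and at least one constant (e).
Iterating cons gives infinitely many distinct ground terms: e, cons(e, e), cons(cons(e, e), cons(e, e)), ...
So the Herbrand universe is infinite.

infinite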